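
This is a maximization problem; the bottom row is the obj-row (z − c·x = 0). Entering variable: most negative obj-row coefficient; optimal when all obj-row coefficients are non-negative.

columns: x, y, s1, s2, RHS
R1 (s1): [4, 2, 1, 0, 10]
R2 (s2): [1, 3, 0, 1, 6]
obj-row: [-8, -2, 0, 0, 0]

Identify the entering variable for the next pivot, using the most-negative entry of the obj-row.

x

Negative obj-row entries: x: -8, y: -2.
The most negative is -8 in column x, so x enters.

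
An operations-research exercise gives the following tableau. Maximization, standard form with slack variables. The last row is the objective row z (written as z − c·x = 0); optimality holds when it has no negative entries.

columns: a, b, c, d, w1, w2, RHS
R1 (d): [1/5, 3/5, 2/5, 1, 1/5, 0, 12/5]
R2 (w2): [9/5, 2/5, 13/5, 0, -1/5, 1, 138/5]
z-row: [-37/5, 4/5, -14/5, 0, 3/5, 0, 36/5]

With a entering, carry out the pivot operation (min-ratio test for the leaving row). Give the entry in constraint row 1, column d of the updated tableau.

5

Ratio test on column a — row 1: (12/5)/(1/5) = 12; row 2: (138/5)/(9/5) = 46/3. Minimum is 12 at row 1 (d leaves); pivot element 1/5.
Divide row 1 by 1/5; eliminate column a from the other rows.
In the new row 1, the d entry is the old entry divided by the pivot: 1/(1/5) = 5.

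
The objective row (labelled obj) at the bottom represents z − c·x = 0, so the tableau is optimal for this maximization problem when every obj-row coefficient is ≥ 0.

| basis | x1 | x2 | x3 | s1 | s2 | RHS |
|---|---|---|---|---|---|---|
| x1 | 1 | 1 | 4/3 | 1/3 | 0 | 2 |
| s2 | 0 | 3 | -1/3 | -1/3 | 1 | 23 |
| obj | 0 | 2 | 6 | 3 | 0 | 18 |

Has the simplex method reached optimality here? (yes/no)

Every obj-row coefficient is ≥ 0, so the tableau is optimal.

yes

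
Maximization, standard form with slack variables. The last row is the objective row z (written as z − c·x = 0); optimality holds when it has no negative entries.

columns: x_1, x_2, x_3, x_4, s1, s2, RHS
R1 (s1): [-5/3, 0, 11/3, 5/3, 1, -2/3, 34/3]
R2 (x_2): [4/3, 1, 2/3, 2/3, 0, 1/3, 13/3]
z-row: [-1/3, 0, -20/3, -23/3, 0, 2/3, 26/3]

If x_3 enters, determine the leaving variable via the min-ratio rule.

s1

Column x_3 entries and ratios — s1: (34/3)/(11/3) = 34/11; x_2: (13/3)/(2/3) = 13/2.
Smallest ratio is 34/11 in the row of s1, so s1 leaves.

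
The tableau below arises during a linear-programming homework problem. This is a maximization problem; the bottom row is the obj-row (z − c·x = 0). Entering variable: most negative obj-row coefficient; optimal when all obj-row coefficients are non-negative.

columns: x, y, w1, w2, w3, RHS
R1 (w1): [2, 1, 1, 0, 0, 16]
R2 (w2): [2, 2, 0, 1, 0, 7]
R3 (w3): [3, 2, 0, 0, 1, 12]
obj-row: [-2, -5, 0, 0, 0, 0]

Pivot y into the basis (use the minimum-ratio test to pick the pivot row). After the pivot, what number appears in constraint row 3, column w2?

-1

Ratio test on column y — row 1: 16/1 = 16; row 2: 7/2 = 7/2; row 3: 12/2 = 6. Minimum is 7/2 at row 2 (w2 leaves); pivot element 2.
Divide row 2 by 2; eliminate column y from the other rows.
Row 3 update in column w2: 0 − 2·(1/2) = -1.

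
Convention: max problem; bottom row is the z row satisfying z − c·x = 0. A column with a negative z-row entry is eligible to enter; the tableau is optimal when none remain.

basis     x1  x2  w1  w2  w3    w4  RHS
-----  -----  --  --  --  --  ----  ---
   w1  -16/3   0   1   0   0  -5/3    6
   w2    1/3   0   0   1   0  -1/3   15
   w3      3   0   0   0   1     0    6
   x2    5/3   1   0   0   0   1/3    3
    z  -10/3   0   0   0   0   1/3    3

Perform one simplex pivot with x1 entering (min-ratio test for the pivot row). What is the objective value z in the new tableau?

Ratio test on column x1 — row 1: entry -16/3 ≤ 0; row 2: 15/(1/3) = 45; row 3: 6/3 = 2; row 4: 3/(5/3) = 9/5. Minimum is 9/5 at row 4 (x2 leaves); pivot element 5/3.
Pivot on row 4; the z-row RHS becomes 3 − (-10/3)·(9/5) = 9.

9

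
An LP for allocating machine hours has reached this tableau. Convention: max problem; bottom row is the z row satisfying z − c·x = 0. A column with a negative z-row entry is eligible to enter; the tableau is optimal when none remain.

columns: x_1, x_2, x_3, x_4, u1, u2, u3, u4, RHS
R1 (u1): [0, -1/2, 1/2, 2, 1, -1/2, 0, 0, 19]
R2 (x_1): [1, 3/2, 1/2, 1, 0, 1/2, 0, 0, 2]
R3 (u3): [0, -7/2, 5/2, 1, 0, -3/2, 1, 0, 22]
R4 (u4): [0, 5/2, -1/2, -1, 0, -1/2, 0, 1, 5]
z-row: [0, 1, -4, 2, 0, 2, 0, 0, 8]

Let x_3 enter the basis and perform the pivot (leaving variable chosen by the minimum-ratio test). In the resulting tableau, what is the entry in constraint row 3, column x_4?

Ratio test on column x_3 — row 1: 19/(1/2) = 38; row 2: 2/(1/2) = 4; row 3: 22/(5/2) = 44/5; row 4: entry -1/2 ≤ 0. Minimum is 4 at row 2 (x_1 leaves); pivot element 1/2.
Divide row 2 by 1/2; eliminate column x_3 from the other rows.
Row 3 update in column x_4: 1 − (5/2)·2 = -4.

-4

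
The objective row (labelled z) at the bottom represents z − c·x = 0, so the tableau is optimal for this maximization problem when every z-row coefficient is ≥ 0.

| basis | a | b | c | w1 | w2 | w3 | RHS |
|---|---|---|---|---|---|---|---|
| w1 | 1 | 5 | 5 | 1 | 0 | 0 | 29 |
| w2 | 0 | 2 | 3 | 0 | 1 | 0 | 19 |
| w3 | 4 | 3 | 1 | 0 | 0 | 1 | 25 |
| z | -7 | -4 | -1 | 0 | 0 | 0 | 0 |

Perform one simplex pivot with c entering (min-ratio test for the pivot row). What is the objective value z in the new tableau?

Ratio test on column c — row 1: 29/5 = 29/5; row 2: 19/3 = 19/3; row 3: 25/1 = 25. Minimum is 29/5 at row 1 (w1 leaves); pivot element 5.
Pivot on row 1; the z-row RHS becomes 0 − (-1)·(29/5) = 29/5.

29/5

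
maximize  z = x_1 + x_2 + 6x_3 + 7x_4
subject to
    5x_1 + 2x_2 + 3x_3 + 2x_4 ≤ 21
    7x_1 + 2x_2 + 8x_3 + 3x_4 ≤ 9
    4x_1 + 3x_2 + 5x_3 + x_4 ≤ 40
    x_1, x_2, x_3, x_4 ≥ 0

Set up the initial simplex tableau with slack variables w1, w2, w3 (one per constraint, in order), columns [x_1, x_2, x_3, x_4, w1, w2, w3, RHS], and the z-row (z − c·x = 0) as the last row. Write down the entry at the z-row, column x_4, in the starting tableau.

The z-row carries the negated objective coefficients: the x_4 entry is -7.

-7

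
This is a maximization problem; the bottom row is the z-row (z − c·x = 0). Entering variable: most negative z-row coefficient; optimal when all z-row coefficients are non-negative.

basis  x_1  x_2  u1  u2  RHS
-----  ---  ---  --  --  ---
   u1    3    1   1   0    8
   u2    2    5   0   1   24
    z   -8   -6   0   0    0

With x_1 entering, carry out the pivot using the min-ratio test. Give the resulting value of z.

Ratio test on column x_1 — row 1: 8/3 = 8/3; row 2: 24/2 = 12. Minimum is 8/3 at row 1 (u1 leaves); pivot element 3.
Pivot on row 1; the z-row RHS becomes 0 − (-8)·(8/3) = 64/3.

64/3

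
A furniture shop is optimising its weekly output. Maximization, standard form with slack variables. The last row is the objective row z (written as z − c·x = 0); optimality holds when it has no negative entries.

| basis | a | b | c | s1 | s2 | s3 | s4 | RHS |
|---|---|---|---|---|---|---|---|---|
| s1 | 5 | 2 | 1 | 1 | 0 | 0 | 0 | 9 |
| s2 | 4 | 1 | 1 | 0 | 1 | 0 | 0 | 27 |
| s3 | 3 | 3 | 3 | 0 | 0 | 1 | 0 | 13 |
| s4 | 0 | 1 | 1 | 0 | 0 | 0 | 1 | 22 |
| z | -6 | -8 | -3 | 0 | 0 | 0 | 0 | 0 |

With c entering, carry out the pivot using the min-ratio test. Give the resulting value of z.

Ratio test on column c — row 1: 9/1 = 9; row 2: 27/1 = 27; row 3: 13/3 = 13/3; row 4: 22/1 = 22. Minimum is 13/3 at row 3 (s3 leaves); pivot element 3.
Pivot on row 3; the z-row RHS becomes 0 − (-3)·(13/3) = 13.

13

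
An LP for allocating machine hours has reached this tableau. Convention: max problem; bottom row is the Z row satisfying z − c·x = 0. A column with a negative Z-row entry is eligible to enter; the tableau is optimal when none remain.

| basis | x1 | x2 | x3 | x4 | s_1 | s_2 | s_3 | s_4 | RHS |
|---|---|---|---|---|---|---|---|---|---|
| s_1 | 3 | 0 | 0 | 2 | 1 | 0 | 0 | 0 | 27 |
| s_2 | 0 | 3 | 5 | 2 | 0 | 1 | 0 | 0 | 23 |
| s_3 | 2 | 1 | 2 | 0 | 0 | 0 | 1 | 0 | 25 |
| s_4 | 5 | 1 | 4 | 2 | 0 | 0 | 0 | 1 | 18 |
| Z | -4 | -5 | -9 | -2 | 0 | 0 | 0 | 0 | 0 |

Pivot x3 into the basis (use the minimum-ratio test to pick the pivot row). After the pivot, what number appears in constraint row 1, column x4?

Ratio test on column x3 — row 1: entry 0 ≤ 0; row 2: 23/5 = 23/5; row 3: 25/2 = 25/2; row 4: 18/4 = 9/2. Minimum is 9/2 at row 4 (s_4 leaves); pivot element 4.
Divide row 4 by 4; eliminate column x3 from the other rows.
Row 1 update in column x4: 2 − 0·(1/2) = 2.

2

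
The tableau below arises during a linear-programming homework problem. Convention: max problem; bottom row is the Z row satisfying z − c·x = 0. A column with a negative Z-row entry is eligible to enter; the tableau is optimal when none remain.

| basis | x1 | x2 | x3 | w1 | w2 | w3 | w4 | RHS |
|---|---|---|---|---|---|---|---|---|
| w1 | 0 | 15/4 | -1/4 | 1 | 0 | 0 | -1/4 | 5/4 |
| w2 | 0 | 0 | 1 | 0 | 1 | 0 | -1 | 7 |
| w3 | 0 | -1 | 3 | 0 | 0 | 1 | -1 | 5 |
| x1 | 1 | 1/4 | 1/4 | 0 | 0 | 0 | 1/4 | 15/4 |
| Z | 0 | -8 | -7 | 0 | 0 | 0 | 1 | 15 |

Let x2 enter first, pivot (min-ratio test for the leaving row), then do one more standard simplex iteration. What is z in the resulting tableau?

345/11

Ratio test on column x2 — row 1: (5/4)/(15/4) = 1/3; row 2: entry 0 ≤ 0; row 3: entry -1 ≤ 0; row 4: (15/4)/(1/4) = 15. Minimum is 1/3 at row 1 (w1 leaves); pivot element 15/4.
Pivot on row 1; the Z-row RHS becomes 15 − (-8)·(1/3) = 53/3.
Next entering variable (most negative Z-row entry -113/15): x3.
Ratio test on column x3 — row 1: entry -1/15 ≤ 0; row 2: 7/1 = 7; row 3: (16/3)/(44/15) = 20/11; row 4: (11/3)/(4/15) = 55/4. Minimum is 20/11 at row 3 (w3 leaves); pivot element 44/15.
After the second pivot the Z-row RHS is 53/3 − (-113/15)·(20/11) = 345/11.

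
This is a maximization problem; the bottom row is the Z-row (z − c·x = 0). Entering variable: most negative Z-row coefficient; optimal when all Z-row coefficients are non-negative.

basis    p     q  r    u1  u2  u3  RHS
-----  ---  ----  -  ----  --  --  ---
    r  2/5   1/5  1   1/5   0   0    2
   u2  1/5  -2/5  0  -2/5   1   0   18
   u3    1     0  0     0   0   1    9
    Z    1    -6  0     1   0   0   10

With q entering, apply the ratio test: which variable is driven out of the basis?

r

Column q entries and ratios — r: 2/(1/5) = 10; u2: -2/5 ≤ 0, skip; u3: 0 ≤ 0, skip.
Smallest ratio is 10 in the row of r, so r leaves.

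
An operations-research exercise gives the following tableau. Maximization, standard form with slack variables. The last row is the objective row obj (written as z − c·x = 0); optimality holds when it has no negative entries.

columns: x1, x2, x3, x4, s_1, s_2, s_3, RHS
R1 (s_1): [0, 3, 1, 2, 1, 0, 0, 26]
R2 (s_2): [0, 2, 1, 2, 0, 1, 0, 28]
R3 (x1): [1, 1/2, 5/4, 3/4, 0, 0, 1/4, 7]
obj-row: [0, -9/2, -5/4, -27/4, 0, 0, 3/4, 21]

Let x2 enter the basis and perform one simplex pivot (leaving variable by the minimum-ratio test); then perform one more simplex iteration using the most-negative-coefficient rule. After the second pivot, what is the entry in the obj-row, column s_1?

0

Ratio test on column x2 — row 1: 26/3 = 26/3; row 2: 28/2 = 14; row 3: 7/(1/2) = 14. Minimum is 26/3 at row 1 (s_1 leaves); pivot element 3.
Divide row 1 by 3; eliminate column x2 from the other rows.
Second iteration: most negative obj-row entry is -15/4 in column x4, so x4 enters.
Ratio test on column x4 — row 1: (26/3)/(2/3) = 13; row 2: (32/3)/(2/3) = 16; row 3: (8/3)/(5/12) = 32/5. Minimum is 32/5 at row 3 (x1 leaves); pivot element 5/12.
Divide row 3 by 5/12; eliminate column x4 from the other rows.
After both pivots, the entry at the obj-row, column s_1 is 0.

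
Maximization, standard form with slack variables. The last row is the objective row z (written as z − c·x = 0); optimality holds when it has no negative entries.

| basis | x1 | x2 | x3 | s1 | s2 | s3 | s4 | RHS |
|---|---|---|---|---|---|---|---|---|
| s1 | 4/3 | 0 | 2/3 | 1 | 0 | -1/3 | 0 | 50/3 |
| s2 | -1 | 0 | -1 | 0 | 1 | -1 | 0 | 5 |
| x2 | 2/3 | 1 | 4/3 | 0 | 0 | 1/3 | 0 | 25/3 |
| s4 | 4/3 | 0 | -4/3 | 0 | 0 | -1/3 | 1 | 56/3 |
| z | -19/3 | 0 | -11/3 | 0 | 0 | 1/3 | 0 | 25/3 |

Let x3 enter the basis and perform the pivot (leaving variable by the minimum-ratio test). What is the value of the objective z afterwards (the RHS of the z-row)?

125/4

Ratio test on column x3 — row 1: (50/3)/(2/3) = 25; row 2: entry -1 ≤ 0; row 3: (25/3)/(4/3) = 25/4; row 4: entry -4/3 ≤ 0. Minimum is 25/4 at row 3 (x2 leaves); pivot element 4/3.
Pivot on row 3; the z-row RHS becomes 25/3 − (-11/3)·(25/4) = 125/4.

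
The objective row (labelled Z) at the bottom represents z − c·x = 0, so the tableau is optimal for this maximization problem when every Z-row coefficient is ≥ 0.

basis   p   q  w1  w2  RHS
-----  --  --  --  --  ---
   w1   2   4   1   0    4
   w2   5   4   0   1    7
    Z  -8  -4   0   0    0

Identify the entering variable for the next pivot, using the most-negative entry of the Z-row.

p

Negative Z-row entries: p: -8, q: -4.
The most negative is -8 in column p, so p enters.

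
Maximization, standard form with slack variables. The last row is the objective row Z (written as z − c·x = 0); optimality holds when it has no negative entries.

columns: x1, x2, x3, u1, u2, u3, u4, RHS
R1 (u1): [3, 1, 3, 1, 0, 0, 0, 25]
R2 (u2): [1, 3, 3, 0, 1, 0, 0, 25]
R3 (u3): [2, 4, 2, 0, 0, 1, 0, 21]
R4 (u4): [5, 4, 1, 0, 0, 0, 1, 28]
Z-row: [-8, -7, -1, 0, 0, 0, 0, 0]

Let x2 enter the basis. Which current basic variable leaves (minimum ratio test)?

Column x2 entries and ratios — u1: 25/1 = 25; u2: 25/3 = 25/3; u3: 21/4 = 21/4; u4: 28/4 = 7.
Smallest ratio is 21/4 in the row of u3, so u3 leaves.

u3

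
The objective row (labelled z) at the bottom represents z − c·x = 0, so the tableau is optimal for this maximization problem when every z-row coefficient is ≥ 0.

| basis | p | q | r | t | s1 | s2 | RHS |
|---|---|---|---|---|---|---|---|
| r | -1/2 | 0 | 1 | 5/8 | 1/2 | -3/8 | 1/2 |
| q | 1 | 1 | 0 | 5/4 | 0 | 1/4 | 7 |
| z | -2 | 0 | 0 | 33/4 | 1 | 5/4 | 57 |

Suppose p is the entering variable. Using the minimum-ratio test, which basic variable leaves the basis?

q

Column p entries and ratios — r: -1/2 ≤ 0, skip; q: 7/1 = 7.
Smallest ratio is 7 in the row of q, so q leaves.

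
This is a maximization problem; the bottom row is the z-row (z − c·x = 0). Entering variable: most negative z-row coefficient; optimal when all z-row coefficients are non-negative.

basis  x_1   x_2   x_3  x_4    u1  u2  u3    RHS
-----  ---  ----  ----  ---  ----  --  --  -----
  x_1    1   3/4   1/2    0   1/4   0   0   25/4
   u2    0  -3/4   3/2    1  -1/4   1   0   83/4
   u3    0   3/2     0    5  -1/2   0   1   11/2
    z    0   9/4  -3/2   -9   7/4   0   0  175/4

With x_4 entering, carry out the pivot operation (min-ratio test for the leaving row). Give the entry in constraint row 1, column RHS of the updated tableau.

Ratio test on column x_4 — row 1: entry 0 ≤ 0; row 2: (83/4)/1 = 83/4; row 3: (11/2)/5 = 11/10. Minimum is 11/10 at row 3 (u3 leaves); pivot element 5.
Divide row 3 by 5; eliminate column x_4 from the other rows.
Row 1 update in column RHS: 25/4 − 0·(11/10) = 25/4.

25/4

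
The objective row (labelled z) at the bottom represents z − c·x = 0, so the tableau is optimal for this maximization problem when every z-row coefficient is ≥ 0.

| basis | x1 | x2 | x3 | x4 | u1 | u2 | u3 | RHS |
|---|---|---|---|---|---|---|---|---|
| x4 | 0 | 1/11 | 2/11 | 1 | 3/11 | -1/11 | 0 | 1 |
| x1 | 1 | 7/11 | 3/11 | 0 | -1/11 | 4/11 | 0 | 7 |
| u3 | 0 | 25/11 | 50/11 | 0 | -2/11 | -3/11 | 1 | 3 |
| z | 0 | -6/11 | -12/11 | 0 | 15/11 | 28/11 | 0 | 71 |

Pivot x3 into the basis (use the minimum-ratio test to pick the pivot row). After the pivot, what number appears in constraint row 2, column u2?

19/50

Ratio test on column x3 — row 1: 1/(2/11) = 11/2; row 2: 7/(3/11) = 77/3; row 3: 3/(50/11) = 33/50. Minimum is 33/50 at row 3 (u3 leaves); pivot element 50/11.
Divide row 3 by 50/11; eliminate column x3 from the other rows.
Row 2 update in column u2: 4/11 − (3/11)·(-3/50) = 19/50.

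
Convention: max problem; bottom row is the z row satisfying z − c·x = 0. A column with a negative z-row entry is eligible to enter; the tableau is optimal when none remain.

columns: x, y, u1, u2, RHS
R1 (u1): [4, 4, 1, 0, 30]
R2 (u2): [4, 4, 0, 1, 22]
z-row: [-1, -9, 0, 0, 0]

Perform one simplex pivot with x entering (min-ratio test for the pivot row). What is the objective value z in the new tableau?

Ratio test on column x — row 1: 30/4 = 15/2; row 2: 22/4 = 11/2. Minimum is 11/2 at row 2 (u2 leaves); pivot element 4.
Pivot on row 2; the z-row RHS becomes 0 − (-1)·(11/2) = 11/2.

11/2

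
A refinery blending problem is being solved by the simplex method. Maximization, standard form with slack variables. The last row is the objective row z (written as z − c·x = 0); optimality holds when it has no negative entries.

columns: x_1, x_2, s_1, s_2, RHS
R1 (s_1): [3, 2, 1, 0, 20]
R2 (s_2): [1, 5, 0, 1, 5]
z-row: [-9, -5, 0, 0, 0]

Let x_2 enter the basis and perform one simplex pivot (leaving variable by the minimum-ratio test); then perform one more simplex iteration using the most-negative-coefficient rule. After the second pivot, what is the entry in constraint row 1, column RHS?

5

Ratio test on column x_2 — row 1: 20/2 = 10; row 2: 5/5 = 1. Minimum is 1 at row 2 (s_2 leaves); pivot element 5.
Divide row 2 by 5; eliminate column x_2 from the other rows.
Second iteration: most negative z-row entry is -8 in column x_1, so x_1 enters.
Ratio test on column x_1 — row 1: 18/(13/5) = 90/13; row 2: 1/(1/5) = 5. Minimum is 5 at row 2 (x_2 leaves); pivot element 1/5.
Divide row 2 by 1/5; eliminate column x_1 from the other rows.
After both pivots, the entry at constraint row 1, column RHS is 5.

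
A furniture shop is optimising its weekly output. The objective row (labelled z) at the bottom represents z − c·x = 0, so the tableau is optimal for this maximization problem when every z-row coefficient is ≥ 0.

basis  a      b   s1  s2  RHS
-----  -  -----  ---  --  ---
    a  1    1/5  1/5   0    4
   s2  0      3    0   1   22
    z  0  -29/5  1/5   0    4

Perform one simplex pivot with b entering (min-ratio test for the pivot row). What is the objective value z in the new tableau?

Ratio test on column b — row 1: 4/(1/5) = 20; row 2: 22/3 = 22/3. Minimum is 22/3 at row 2 (s2 leaves); pivot element 3.
Pivot on row 2; the z-row RHS becomes 4 − (-29/5)·(22/3) = 698/15.

698/15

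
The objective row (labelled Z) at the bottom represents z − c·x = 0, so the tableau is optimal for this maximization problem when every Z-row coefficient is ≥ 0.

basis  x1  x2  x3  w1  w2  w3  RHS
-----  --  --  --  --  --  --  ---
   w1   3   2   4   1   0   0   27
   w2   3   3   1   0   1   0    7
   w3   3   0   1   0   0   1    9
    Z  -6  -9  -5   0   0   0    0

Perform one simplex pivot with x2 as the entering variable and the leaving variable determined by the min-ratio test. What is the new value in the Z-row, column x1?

3

Ratio test on column x2 — row 1: 27/2 = 27/2; row 2: 7/3 = 7/3; row 3: entry 0 ≤ 0. Minimum is 7/3 at row 2 (w2 leaves); pivot element 3.
Divide row 2 by 3; eliminate column x2 from the other rows.
Z-row update in column x1: -6 − (-9)·1 = 3.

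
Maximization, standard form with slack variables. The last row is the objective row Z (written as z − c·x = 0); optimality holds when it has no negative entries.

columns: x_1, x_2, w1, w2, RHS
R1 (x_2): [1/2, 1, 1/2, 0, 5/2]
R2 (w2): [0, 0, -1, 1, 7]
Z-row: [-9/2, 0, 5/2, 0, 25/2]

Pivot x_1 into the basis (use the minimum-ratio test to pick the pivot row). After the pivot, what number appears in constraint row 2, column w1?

Ratio test on column x_1 — row 1: (5/2)/(1/2) = 5; row 2: entry 0 ≤ 0. Minimum is 5 at row 1 (x_2 leaves); pivot element 1/2.
Divide row 1 by 1/2; eliminate column x_1 from the other rows.
Row 2 update in column w1: -1 − 0·1 = -1.

-1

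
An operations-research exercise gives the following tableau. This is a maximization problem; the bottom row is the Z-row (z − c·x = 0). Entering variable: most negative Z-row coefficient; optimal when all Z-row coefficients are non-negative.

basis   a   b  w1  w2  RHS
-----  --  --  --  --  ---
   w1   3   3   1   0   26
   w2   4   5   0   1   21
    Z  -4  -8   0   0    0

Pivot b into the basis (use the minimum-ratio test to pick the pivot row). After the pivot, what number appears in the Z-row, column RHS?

168/5

Ratio test on column b — row 1: 26/3 = 26/3; row 2: 21/5 = 21/5. Minimum is 21/5 at row 2 (w2 leaves); pivot element 5.
Divide row 2 by 5; eliminate column b from the other rows.
Z-row update in column RHS: 0 − (-8)·(21/5) = 168/5.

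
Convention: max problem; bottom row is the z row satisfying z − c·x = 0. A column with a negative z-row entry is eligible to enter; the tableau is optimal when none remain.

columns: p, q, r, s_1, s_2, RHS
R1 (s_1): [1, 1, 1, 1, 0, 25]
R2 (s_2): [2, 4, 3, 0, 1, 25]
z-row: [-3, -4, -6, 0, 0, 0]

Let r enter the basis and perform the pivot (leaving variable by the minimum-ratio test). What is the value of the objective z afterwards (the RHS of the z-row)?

50

Ratio test on column r — row 1: 25/1 = 25; row 2: 25/3 = 25/3. Minimum is 25/3 at row 2 (s_2 leaves); pivot element 3.
Pivot on row 2; the z-row RHS becomes 0 − (-6)·(25/3) = 50.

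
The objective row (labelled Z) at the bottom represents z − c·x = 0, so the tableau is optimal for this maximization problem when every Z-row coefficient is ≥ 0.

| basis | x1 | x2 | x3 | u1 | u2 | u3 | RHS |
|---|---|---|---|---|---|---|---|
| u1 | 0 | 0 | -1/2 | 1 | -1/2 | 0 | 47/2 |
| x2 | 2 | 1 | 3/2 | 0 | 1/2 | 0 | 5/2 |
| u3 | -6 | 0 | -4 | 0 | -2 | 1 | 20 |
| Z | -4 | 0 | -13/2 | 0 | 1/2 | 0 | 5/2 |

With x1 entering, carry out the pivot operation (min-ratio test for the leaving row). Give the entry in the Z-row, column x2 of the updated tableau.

Ratio test on column x1 — row 1: entry 0 ≤ 0; row 2: (5/2)/2 = 5/4; row 3: entry -6 ≤ 0. Minimum is 5/4 at row 2 (x2 leaves); pivot element 2.
Divide row 2 by 2; eliminate column x1 from the other rows.
Z-row update in column x2: 0 − (-4)·(1/2) = 2.

2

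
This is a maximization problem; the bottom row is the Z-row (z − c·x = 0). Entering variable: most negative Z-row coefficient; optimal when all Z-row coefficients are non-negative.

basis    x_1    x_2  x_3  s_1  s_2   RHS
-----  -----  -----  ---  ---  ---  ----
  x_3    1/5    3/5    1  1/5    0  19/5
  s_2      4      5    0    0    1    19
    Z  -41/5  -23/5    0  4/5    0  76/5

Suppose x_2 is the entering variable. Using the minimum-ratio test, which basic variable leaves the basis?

Column x_2 entries and ratios — x_3: (19/5)/(3/5) = 19/3; s_2: 19/5 = 19/5.
Smallest ratio is 19/5 in the row of s_2, so s_2 leaves.

s_2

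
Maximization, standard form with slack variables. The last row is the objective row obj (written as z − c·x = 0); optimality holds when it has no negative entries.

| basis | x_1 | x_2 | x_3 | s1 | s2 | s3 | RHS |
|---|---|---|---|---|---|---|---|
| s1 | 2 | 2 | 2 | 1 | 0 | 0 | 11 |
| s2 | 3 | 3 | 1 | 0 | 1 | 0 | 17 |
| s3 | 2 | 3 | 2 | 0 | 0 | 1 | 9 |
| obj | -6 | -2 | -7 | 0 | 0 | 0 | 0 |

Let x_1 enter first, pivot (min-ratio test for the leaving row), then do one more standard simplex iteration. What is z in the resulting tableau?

63/2

Ratio test on column x_1 — row 1: 11/2 = 11/2; row 2: 17/3 = 17/3; row 3: 9/2 = 9/2. Minimum is 9/2 at row 3 (s3 leaves); pivot element 2.
Pivot on row 3; the obj-row RHS becomes 0 − (-6)·(9/2) = 27.
Next entering variable (most negative obj-row entry -1): x_3.
Ratio test on column x_3 — row 1: entry 0 ≤ 0; row 2: entry -2 ≤ 0; row 3: (9/2)/1 = 9/2. Minimum is 9/2 at row 3 (x_1 leaves); pivot element 1.
After the second pivot the obj-row RHS is 27 − (-1)·(9/2) = 63/2.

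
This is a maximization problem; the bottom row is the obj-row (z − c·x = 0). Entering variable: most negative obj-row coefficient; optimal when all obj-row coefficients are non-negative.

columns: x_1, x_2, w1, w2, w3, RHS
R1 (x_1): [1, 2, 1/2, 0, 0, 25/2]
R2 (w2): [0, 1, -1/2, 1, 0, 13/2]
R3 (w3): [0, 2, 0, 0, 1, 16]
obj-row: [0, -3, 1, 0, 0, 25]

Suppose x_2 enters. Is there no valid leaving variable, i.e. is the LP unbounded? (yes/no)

Column x_2 has positive entries in row(s) 1, 2, 3, so the ratio test bounds it — not unbounded.

no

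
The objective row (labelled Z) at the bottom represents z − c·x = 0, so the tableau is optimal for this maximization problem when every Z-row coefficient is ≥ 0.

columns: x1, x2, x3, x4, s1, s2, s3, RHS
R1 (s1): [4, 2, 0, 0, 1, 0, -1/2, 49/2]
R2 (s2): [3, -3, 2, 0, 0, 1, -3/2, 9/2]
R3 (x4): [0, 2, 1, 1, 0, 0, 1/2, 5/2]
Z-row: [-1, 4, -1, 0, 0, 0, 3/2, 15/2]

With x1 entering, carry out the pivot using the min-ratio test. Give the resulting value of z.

9

Ratio test on column x1 — row 1: (49/2)/4 = 49/8; row 2: (9/2)/3 = 3/2; row 3: entry 0 ≤ 0. Minimum is 3/2 at row 2 (s2 leaves); pivot element 3.
Pivot on row 2; the Z-row RHS becomes 15/2 − (-1)·(3/2) = 9.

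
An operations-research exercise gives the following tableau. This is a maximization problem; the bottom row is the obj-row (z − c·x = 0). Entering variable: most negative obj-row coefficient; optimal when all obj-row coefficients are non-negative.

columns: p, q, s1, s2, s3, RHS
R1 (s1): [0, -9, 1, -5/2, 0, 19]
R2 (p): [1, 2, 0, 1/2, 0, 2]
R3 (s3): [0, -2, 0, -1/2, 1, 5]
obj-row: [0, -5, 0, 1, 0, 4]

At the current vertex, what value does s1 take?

s1 is basic (row 1); its value is the RHS of that row, 19.

19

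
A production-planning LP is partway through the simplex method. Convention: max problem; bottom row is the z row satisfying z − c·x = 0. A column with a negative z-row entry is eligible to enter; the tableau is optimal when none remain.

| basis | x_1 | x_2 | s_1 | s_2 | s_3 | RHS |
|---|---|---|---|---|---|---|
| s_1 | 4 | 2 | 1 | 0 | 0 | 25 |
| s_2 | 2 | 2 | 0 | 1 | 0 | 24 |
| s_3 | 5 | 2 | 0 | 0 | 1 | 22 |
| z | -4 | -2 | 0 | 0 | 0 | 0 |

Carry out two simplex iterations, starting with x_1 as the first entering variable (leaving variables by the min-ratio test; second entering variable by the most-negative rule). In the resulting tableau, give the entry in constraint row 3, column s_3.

Ratio test on column x_1 — row 1: 25/4 = 25/4; row 2: 24/2 = 12; row 3: 22/5 = 22/5. Minimum is 22/5 at row 3 (s_3 leaves); pivot element 5.
Divide row 3 by 5; eliminate column x_1 from the other rows.
Second iteration: most negative z-row entry is -2/5 in column x_2, so x_2 enters.
Ratio test on column x_2 — row 1: (37/5)/(2/5) = 37/2; row 2: (76/5)/(6/5) = 38/3; row 3: (22/5)/(2/5) = 11. Minimum is 11 at row 3 (x_1 leaves); pivot element 2/5.
Divide row 3 by 2/5; eliminate column x_2 from the other rows.
After both pivots, the entry at constraint row 3, column s_3 is 1/2.

1/2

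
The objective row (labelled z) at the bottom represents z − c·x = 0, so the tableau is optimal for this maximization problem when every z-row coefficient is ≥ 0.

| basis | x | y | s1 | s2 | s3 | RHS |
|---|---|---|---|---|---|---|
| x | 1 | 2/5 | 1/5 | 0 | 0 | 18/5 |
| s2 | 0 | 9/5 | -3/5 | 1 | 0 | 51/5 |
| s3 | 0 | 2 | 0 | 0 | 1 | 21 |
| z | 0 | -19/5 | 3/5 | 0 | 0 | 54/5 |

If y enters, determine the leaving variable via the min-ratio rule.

s2

Column y entries and ratios — x: (18/5)/(2/5) = 9; s2: (51/5)/(9/5) = 17/3; s3: 21/2 = 21/2.
Smallest ratio is 17/3 in the row of s2, so s2 leaves.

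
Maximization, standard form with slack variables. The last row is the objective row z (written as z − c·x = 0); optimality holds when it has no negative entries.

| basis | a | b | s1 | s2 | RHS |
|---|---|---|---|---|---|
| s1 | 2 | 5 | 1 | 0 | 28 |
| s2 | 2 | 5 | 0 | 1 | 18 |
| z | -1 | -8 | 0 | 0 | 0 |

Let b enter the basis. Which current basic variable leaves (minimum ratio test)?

Column b entries and ratios — s1: 28/5 = 28/5; s2: 18/5 = 18/5.
Smallest ratio is 18/5 in the row of s2, so s2 leaves.

s2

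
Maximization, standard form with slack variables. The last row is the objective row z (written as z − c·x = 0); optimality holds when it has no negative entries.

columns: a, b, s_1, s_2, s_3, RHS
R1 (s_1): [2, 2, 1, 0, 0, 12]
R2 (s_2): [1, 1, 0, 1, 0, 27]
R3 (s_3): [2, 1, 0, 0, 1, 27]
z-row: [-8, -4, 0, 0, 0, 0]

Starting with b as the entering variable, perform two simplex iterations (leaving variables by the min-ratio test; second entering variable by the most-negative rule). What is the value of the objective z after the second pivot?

Ratio test on column b — row 1: 12/2 = 6; row 2: 27/1 = 27; row 3: 27/1 = 27. Minimum is 6 at row 1 (s_1 leaves); pivot element 2.
Pivot on row 1; the z-row RHS becomes 0 − (-4)·6 = 24.
Next entering variable (most negative z-row entry -4): a.
Ratio test on column a — row 1: 6/1 = 6; row 2: entry 0 ≤ 0; row 3: 21/1 = 21. Minimum is 6 at row 1 (b leaves); pivot element 1.
After the second pivot the z-row RHS is 24 − (-4)·6 = 48.

48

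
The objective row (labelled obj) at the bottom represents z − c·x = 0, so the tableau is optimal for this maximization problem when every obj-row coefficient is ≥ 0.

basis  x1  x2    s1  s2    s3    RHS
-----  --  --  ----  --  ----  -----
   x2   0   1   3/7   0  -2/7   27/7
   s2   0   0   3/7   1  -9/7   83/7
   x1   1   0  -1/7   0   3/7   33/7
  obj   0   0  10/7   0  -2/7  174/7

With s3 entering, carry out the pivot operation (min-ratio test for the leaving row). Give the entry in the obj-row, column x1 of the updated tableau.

2/3

Ratio test on column s3 — row 1: entry -2/7 ≤ 0; row 2: entry -9/7 ≤ 0; row 3: (33/7)/(3/7) = 11. Minimum is 11 at row 3 (x1 leaves); pivot element 3/7.
Divide row 3 by 3/7; eliminate column s3 from the other rows.
obj-row update in column x1: 0 − (-2/7)·(7/3) = 2/3.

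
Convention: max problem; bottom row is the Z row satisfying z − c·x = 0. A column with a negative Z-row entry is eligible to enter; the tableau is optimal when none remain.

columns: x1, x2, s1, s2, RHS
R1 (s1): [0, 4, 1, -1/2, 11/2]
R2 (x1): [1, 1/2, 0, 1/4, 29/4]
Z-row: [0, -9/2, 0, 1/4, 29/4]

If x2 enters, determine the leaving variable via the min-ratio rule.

s1

Column x2 entries and ratios — s1: (11/2)/4 = 11/8; x1: (29/4)/(1/2) = 29/2.
Smallest ratio is 11/8 in the row of s1, so s1 leaves.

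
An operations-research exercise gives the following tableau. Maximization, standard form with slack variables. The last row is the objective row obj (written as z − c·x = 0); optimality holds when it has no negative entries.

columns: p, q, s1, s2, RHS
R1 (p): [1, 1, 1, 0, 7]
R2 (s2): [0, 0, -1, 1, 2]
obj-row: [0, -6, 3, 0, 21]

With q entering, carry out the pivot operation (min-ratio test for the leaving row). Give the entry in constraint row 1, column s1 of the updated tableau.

Ratio test on column q — row 1: 7/1 = 7; row 2: entry 0 ≤ 0. Minimum is 7 at row 1 (p leaves); pivot element 1.
Divide row 1 by 1; eliminate column q from the other rows.
In the new row 1, the s1 entry is the old entry divided by the pivot: 1/1 = 1.

1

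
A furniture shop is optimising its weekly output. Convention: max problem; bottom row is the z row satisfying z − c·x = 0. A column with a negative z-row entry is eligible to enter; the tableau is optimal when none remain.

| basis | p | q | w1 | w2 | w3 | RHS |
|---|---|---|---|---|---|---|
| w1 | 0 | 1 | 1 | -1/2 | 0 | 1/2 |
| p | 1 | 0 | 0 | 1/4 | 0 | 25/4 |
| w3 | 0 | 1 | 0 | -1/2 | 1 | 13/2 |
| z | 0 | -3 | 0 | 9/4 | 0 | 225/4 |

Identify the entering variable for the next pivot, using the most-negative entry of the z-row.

q

Negative z-row entries: q: -3.
The most negative is -3 in column q, so q enters.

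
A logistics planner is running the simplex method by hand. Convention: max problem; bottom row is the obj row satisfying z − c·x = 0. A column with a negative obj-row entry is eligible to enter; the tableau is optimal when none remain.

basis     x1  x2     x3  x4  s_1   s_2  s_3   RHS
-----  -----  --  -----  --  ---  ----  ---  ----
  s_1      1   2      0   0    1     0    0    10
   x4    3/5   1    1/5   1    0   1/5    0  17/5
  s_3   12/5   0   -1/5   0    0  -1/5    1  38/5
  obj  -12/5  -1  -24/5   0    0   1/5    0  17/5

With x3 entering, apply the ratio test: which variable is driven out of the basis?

Column x3 entries and ratios — s_1: 0 ≤ 0, skip; x4: (17/5)/(1/5) = 17; s_3: -1/5 ≤ 0, skip.
Smallest ratio is 17 in the row of x4, so x4 leaves.

x4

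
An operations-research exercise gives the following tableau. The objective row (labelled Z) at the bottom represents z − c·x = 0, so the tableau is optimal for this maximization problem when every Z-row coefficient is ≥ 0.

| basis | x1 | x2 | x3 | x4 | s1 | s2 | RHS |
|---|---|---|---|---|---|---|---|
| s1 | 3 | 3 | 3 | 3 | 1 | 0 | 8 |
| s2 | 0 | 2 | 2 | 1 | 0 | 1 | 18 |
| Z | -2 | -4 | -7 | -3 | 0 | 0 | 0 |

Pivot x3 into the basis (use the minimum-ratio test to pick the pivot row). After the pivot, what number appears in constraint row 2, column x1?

Ratio test on column x3 — row 1: 8/3 = 8/3; row 2: 18/2 = 9. Minimum is 8/3 at row 1 (s1 leaves); pivot element 3.
Divide row 1 by 3; eliminate column x3 from the other rows.
Row 2 update in column x1: 0 − 2·1 = -2.

-2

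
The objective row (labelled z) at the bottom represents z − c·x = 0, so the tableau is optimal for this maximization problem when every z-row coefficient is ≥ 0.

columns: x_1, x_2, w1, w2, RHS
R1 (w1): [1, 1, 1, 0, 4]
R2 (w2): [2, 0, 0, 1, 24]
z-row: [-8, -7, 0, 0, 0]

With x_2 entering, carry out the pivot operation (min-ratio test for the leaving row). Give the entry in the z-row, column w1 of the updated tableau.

7

Ratio test on column x_2 — row 1: 4/1 = 4; row 2: entry 0 ≤ 0. Minimum is 4 at row 1 (w1 leaves); pivot element 1.
Divide row 1 by 1; eliminate column x_2 from the other rows.
z-row update in column w1: 0 − (-7)·1 = 7.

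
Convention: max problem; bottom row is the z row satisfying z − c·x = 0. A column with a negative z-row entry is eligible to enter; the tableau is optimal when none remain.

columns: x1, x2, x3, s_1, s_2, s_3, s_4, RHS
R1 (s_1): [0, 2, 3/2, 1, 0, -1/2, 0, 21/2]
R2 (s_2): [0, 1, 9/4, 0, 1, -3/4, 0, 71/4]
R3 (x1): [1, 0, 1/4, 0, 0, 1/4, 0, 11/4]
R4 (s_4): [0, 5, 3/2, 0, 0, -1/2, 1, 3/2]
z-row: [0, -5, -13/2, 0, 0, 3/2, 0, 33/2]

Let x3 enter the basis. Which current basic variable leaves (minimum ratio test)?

Column x3 entries and ratios — s_1: (21/2)/(3/2) = 7; s_2: (71/4)/(9/4) = 71/9; x1: (11/4)/(1/4) = 11; s_4: (3/2)/(3/2) = 1.
Smallest ratio is 1 in the row of s_4, so s_4 leaves.

s_4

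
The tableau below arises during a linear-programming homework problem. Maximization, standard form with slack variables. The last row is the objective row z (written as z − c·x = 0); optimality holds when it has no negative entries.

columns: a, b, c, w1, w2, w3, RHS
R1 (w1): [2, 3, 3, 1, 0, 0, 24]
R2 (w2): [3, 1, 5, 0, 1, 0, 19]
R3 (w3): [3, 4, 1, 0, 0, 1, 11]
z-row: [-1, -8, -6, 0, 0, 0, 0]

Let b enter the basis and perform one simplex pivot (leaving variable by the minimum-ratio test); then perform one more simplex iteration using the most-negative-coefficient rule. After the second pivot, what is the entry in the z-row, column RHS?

Ratio test on column b — row 1: 24/3 = 8; row 2: 19/1 = 19; row 3: 11/4 = 11/4. Minimum is 11/4 at row 3 (w3 leaves); pivot element 4.
Divide row 3 by 4; eliminate column b from the other rows.
Second iteration: most negative z-row entry is -4 in column c, so c enters.
Ratio test on column c — row 1: (63/4)/(9/4) = 7; row 2: (65/4)/(19/4) = 65/19; row 3: (11/4)/(1/4) = 11. Minimum is 65/19 at row 2 (w2 leaves); pivot element 19/4.
Divide row 2 by 19/4; eliminate column c from the other rows.
After both pivots, the entry at the z-row, column RHS is 678/19.

678/19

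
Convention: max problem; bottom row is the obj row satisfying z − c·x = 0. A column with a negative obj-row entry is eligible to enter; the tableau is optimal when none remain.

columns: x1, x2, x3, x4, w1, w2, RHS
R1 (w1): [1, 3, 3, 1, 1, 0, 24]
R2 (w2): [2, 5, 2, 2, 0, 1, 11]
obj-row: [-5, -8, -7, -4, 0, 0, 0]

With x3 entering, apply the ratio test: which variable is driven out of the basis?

Column x3 entries and ratios — w1: 24/3 = 8; w2: 11/2 = 11/2.
Smallest ratio is 11/2 in the row of w2, so w2 leaves.

w2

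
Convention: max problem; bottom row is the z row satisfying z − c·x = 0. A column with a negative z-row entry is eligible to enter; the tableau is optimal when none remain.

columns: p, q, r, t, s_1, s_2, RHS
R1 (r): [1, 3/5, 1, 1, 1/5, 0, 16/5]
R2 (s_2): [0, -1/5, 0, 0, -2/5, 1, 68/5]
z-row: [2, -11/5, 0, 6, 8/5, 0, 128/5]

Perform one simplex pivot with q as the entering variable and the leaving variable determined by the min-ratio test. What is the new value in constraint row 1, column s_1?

1/3

Ratio test on column q — row 1: (16/5)/(3/5) = 16/3; row 2: entry -1/5 ≤ 0. Minimum is 16/3 at row 1 (r leaves); pivot element 3/5.
Divide row 1 by 3/5; eliminate column q from the other rows.
In the new row 1, the s_1 entry is the old entry divided by the pivot: (1/5)/(3/5) = 1/3.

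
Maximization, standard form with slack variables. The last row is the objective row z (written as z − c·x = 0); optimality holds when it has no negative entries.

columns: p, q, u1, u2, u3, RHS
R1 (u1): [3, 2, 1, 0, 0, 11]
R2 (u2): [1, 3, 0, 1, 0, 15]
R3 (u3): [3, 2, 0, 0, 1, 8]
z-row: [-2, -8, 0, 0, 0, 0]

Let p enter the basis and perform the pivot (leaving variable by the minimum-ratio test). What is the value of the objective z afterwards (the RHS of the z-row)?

16/3

Ratio test on column p — row 1: 11/3 = 11/3; row 2: 15/1 = 15; row 3: 8/3 = 8/3. Minimum is 8/3 at row 3 (u3 leaves); pivot element 3.
Pivot on row 3; the z-row RHS becomes 0 − (-2)·(8/3) = 16/3.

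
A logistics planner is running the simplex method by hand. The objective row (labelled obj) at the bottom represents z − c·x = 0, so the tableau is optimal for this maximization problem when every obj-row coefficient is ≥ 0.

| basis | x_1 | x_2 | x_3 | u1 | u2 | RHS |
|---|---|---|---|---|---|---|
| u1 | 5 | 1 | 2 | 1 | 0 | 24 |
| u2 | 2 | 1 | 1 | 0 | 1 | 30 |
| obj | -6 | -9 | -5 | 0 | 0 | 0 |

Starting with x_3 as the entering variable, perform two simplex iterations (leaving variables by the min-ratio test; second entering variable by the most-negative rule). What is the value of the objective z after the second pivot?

Ratio test on column x_3 — row 1: 24/2 = 12; row 2: 30/1 = 30. Minimum is 12 at row 1 (u1 leaves); pivot element 2.
Pivot on row 1; the obj-row RHS becomes 0 − (-5)·12 = 60.
Next entering variable (most negative obj-row entry -13/2): x_2.
Ratio test on column x_2 — row 1: 12/(1/2) = 24; row 2: 18/(1/2) = 36. Minimum is 24 at row 1 (x_3 leaves); pivot element 1/2.
After the second pivot the obj-row RHS is 60 − (-13/2)·24 = 216.

216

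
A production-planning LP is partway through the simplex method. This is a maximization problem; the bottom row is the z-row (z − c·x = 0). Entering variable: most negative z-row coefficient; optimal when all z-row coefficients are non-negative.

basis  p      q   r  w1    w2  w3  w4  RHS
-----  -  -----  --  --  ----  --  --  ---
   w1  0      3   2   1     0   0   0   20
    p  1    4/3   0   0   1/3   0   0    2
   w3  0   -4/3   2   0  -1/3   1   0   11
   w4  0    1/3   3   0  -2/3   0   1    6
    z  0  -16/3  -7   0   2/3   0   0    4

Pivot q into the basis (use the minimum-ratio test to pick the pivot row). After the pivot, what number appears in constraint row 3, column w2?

0

Ratio test on column q — row 1: 20/3 = 20/3; row 2: 2/(4/3) = 3/2; row 3: entry -4/3 ≤ 0; row 4: 6/(1/3) = 18. Minimum is 3/2 at row 2 (p leaves); pivot element 4/3.
Divide row 2 by 4/3; eliminate column q from the other rows.
Row 3 update in column w2: -1/3 − (-4/3)·(1/4) = 0.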